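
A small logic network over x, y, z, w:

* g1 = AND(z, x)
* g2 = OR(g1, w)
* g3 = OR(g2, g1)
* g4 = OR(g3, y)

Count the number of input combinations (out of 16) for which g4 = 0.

g4 = OR(g3, y) must be 0, so both g3 = 0 and y = 0.
g3 = OR(g2, g1) must be 0, so both g2 = 0 and g1 = 0.
g2 = OR(g1, w) must be 0, so both g1 = 0 and w = 0.
Enumerating the 16 input combinations, 3 give g4 = 0 and 13 give g4 = 1.

3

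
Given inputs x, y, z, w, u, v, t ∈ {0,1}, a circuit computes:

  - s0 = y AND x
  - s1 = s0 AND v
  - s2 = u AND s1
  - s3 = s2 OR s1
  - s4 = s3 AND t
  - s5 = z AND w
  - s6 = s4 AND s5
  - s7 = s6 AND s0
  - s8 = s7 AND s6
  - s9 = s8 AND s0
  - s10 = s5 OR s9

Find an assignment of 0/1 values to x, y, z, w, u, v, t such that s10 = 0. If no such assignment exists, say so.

x=1, y=1, z=1, w=0, u=0, v=1, t=1

s10 = s5 OR s9 must be 0, so both s5 = 0 and s9 = 0.
s5 = z AND w must be 0, so at least one of z, w is 0.
Check with x=1, y=1, z=1, w=0, u=0, v=1, t=1:
s0 = y AND x = 1 AND 1 = 1
s1 = s0 AND v = 1 AND 1 = 1
s2 = u AND s1 = 0 AND 1 = 0
s3 = s2 OR s1 = 0 OR 1 = 1
s4 = s3 AND t = 1 AND 1 = 1
s5 = z AND w = 1 AND 0 = 0
s6 = s4 AND s5 = 1 AND 0 = 0
s7 = s6 AND s0 = 0 AND 1 = 0
s8 = s7 AND s6 = 0 AND 0 = 0
s9 = s8 AND s0 = 0 AND 1 = 0
s10 = s5 OR s9 = 0 OR 0 = 0
So s10 = 0 as required.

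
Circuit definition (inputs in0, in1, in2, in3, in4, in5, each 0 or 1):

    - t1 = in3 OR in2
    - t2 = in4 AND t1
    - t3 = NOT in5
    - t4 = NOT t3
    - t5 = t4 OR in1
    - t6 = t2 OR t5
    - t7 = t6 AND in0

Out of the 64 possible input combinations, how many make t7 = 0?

37

t7 = t6 AND in0 must be 0, so at least one of t6, in0 is 0.
Enumerating the 64 input combinations, 37 give t7 = 0 and 27 give t7 = 1.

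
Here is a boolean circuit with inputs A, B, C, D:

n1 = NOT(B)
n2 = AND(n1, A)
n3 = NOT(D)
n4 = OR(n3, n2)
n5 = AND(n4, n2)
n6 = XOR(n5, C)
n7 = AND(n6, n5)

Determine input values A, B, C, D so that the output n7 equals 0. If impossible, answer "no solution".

A=1 B=1 C=0 D=1

Check with A=1 B=1 C=0 D=1:
n1 = NOT(B) = NOT 1 = 0
n2 = AND(n1, A) = AND(0, 1) = 0
n3 = NOT(D) = NOT 1 = 0
n4 = OR(n3, n2) = OR(0, 0) = 0
n5 = AND(n4, n2) = AND(0, 0) = 0
n6 = XOR(n5, C) = XOR(0, 0) = 0
n7 = AND(n6, n5) = AND(0, 0) = 0
So n7 = 0 as required.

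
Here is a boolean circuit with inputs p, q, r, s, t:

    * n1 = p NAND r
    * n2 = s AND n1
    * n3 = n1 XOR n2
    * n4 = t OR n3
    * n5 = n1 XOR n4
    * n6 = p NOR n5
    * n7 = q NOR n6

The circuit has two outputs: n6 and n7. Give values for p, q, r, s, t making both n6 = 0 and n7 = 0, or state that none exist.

Check with p=1, q=1, r=0, s=1, t=0:
n1 = p NAND r = 1 NAND 0 = 1
n2 = s AND n1 = 1 AND 1 = 1
n3 = n1 XOR n2 = 1 XOR 1 = 0
n4 = t OR n3 = 0 OR 0 = 0
n5 = n1 XOR n4 = 1 XOR 0 = 1
n6 = p NOR n5 = 1 NOR 1 = 0
n7 = q NOR n6 = 1 NOR 0 = 0
So n6 = 0 and n7 = 0.

p=1, q=1, r=0, s=1, t=0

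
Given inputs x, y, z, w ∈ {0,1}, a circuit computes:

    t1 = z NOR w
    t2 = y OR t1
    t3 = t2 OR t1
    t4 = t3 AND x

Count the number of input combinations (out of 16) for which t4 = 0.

t4 = t3 AND x must be 0, so at least one of t3, x is 0.
Enumerating the 16 input combinations, 11 give t4 = 0 and 5 give t4 = 1.

11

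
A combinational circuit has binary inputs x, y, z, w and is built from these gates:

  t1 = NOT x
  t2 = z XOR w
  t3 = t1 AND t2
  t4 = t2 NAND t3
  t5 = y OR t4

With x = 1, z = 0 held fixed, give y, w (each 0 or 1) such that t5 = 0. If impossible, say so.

no solution exists

With x = 1, z = 0 fixed, none of the 4 settings of y, w give t5 = 0.
For example, with y=0, w=0:
t1 = NOT x = NOT 1 = 0
t2 = z XOR w = 0 XOR 0 = 0
t3 = t1 AND t2 = 0 AND 0 = 0
t4 = t2 NAND t3 = 0 NAND 0 = 1
t5 = y OR t4 = 0 OR 1 = 1
giving t5 = 1 ≠ 0.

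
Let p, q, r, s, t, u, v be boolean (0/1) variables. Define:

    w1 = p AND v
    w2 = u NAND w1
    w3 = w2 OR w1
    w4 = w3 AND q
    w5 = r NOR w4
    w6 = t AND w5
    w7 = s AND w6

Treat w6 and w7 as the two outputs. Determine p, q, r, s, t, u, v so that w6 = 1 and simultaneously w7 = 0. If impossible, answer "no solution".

Check with p=1, q=0, r=0, s=0, t=1, u=0, v=1:
w1 = p AND v = 1 AND 1 = 1
w2 = u NAND w1 = 0 NAND 1 = 1
w3 = w2 OR w1 = 1 OR 1 = 1
w4 = w3 AND q = 1 AND 0 = 0
w5 = r NOR w4 = 0 NOR 0 = 1
w6 = t AND w5 = 1 AND 1 = 1
w7 = s AND w6 = 0 AND 1 = 0
So w6 = 1 and w7 = 0.

p=1, q=0, r=0, s=0, t=1, u=0, v=1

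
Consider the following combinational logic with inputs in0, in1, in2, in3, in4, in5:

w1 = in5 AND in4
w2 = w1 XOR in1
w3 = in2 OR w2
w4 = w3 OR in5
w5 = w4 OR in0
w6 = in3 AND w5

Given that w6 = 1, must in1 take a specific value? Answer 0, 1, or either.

either

Both values of in1 occur among assignments with w6 = 1:
  in1=0: in0=0, in1=0, in2=0, in3=1, in4=0, in5=1
  in1=1: in0=0, in1=1, in2=0, in3=1, in4=0, in5=0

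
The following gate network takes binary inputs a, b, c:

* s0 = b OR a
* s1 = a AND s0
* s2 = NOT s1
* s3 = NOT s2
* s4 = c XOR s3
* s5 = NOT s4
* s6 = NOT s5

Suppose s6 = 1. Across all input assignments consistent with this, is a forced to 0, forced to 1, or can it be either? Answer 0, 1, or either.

Both values of a occur among assignments with s6 = 1:
  a=0: a=0, b=0, c=1
  a=1: a=1, b=0, c=0

either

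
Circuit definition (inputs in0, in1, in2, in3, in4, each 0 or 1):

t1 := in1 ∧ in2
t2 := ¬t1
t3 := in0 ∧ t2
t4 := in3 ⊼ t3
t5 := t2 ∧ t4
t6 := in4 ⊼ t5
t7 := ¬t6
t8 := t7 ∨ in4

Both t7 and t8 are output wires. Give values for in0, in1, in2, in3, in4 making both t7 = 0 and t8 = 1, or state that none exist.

Check with in0=0 in1=1 in2=1 in3=0 in4=1:
t1 = in1 ∧ in2 = 1 ∧ 1 = 1
t2 = ¬t1 = ¬1 = 0
t3 = in0 ∧ t2 = 0 ∧ 0 = 0
t4 = in3 ⊼ t3 = 0 ⊼ 0 = 1
t5 = t2 ∧ t4 = 0 ∧ 1 = 0
t6 = in4 ⊼ t5 = 1 ⊼ 0 = 1
t7 = ¬t6 = ¬1 = 0
t8 = t7 ∨ in4 = 0 ∨ 1 = 1
So t7 = 0 and t8 = 1.

in0=0 in1=1 in2=1 in3=0 in4=1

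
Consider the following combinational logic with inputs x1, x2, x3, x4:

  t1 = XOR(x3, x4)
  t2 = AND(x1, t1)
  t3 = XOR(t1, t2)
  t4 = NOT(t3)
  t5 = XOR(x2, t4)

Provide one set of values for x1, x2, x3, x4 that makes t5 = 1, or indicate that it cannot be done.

x1=1, x2=0, x3=1, x4=0

t5 = XOR(x2, t4) must be 1, so x2 and t4 differ.
Check with x1=1, x2=0, x3=1, x4=0:
t1 = XOR(x3, x4) = XOR(1, 0) = 1
t2 = AND(x1, t1) = AND(1, 1) = 1
t3 = XOR(t1, t2) = XOR(1, 1) = 0
t4 = NOT(t3) = NOT 0 = 1
t5 = XOR(x2, t4) = XOR(0, 1) = 1
So t5 = 1 as required.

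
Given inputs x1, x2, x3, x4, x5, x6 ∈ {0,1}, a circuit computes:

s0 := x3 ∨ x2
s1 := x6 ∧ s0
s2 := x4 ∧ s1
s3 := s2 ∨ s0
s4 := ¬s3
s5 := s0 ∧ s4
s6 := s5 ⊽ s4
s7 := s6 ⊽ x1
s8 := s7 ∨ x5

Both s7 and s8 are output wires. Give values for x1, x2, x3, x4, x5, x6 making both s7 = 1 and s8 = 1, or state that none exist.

x1=0, x2=0, x3=0, x4=0, x5=0, x6=1

Check with x1=0, x2=0, x3=0, x4=0, x5=0, x6=1:
s0 = x3 ∨ x2 = 0 ∨ 0 = 0
s1 = x6 ∧ s0 = 1 ∧ 0 = 0
s2 = x4 ∧ s1 = 0 ∧ 0 = 0
s3 = s2 ∨ s0 = 0 ∨ 0 = 0
s4 = ¬s3 = ¬0 = 1
s5 = s0 ∧ s4 = 0 ∧ 1 = 0
s6 = s5 ⊽ s4 = 0 ⊽ 1 = 0
s7 = s6 ⊽ x1 = 0 ⊽ 0 = 1
s8 = s7 ∨ x5 = 1 ∨ 0 = 1
So s7 = 1 and s8 = 1.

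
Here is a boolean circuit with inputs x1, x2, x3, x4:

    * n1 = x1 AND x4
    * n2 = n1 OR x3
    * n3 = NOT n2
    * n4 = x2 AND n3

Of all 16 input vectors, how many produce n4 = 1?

n4 = x2 AND n3 must be 1, so both x2 = 1 and n3 = 1.
n3 = NOT n2 must be 1, so n2 = 0.
n2 = n1 OR x3 must be 0, so both n1 = 0 and x3 = 0.
Enumerating the 16 input combinations, 3 give n4 = 1 and 13 give n4 = 0.

3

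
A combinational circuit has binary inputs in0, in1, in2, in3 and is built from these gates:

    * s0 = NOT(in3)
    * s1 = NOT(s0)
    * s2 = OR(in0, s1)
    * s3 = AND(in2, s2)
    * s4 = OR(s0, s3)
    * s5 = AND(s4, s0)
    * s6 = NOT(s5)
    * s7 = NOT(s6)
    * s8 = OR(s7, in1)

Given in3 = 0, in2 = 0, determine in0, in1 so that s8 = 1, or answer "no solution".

Check with in3 = 0, in2 = 0 and in0=0, in1=0:
s0 = NOT(in3) = NOT 0 = 1
s1 = NOT(s0) = NOT 1 = 0
s2 = OR(in0, s1) = OR(0, 0) = 0
s3 = AND(in2, s2) = AND(0, 0) = 0
s4 = OR(s0, s3) = OR(1, 0) = 1
s5 = AND(s4, s0) = AND(1, 1) = 1
s6 = NOT(s5) = NOT 1 = 0
s7 = NOT(s6) = NOT 0 = 1
s8 = OR(s7, in1) = OR(1, 0) = 1
So s8 = 1.

in0=0 in1=0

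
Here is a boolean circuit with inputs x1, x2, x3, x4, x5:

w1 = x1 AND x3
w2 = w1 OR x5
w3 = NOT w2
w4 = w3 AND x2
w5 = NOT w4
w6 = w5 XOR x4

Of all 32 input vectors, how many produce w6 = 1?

16

w6 = w5 XOR x4 must be 1, so w5 and x4 differ.
Enumerating the 32 input combinations, 16 give w6 = 1 and 16 give w6 = 0.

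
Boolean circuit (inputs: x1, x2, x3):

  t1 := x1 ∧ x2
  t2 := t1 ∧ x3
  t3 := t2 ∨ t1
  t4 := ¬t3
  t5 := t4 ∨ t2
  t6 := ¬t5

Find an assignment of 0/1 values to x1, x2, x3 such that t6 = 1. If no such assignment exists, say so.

x1=1, x2=1, x3=0

t6 = ¬t5 must be 1, so t5 = 0.
t5 = t4 ∨ t2 must be 0, so both t4 = 0 and t2 = 0.
Check with x1=1, x2=1, x3=0:
t1 = x1 ∧ x2 = 1 ∧ 1 = 1
t2 = t1 ∧ x3 = 1 ∧ 0 = 0
t3 = t2 ∨ t1 = 0 ∨ 1 = 1
t4 = ¬t3 = ¬1 = 0
t5 = t4 ∨ t2 = 0 ∨ 0 = 0
t6 = ¬t5 = ¬0 = 1
So t6 = 1 as required.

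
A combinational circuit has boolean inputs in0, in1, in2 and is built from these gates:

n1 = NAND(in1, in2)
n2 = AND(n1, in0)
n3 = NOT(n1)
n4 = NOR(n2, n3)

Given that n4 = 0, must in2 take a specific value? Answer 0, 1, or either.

either

Both values of in2 occur among assignments with n4 = 0:
  in2=0: in0=1, in1=0, in2=0
  in2=1: in0=0, in1=1, in2=1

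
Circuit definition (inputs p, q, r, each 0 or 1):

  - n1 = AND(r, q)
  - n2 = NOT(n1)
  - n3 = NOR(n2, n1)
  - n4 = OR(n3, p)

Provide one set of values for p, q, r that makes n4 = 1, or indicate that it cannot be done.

p=1, q=0, r=1

Check with p=1, q=0, r=1:
n1 = AND(r, q) = AND(1, 0) = 0
n2 = NOT(n1) = NOT 0 = 1
n3 = NOR(n2, n1) = NOR(1, 0) = 0
n4 = OR(n3, p) = OR(0, 1) = 1
So n4 = 1 as required.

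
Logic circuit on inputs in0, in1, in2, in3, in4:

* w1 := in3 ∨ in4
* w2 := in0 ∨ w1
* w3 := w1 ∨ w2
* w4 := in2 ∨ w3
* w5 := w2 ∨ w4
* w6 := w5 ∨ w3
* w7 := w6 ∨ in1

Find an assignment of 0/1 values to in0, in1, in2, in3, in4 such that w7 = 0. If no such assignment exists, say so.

w7 = w6 ∨ in1 must be 0, so both w6 = 0 and in1 = 0.
w6 = w5 ∨ w3 must be 0, so both w5 = 0 and w3 = 0.
w5 = w2 ∨ w4 must be 0, so both w2 = 0 and w4 = 0.
Check with in0=0 in1=0 in2=0 in3=0 in4=0:
w1 = in3 ∨ in4 = 0 ∨ 0 = 0
w2 = in0 ∨ w1 = 0 ∨ 0 = 0
w3 = w1 ∨ w2 = 0 ∨ 0 = 0
w4 = in2 ∨ w3 = 0 ∨ 0 = 0
w5 = w2 ∨ w4 = 0 ∨ 0 = 0
w6 = w5 ∨ w3 = 0 ∨ 0 = 0
w7 = w6 ∨ in1 = 0 ∨ 0 = 0
So w7 = 0 as required.

in0=0 in1=0 in2=0 in3=0 in4=0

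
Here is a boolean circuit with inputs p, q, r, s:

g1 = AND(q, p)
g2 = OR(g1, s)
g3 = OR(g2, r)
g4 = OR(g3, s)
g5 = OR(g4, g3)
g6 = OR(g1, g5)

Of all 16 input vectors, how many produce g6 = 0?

3

g6 = OR(g1, g5) must be 0, so both g1 = 0 and g5 = 0.
g1 = AND(q, p) must be 0, so at least one of q, p is 0.
g5 = OR(g4, g3) must be 0, so both g4 = 0 and g3 = 0.
Enumerating the 16 input combinations, 3 give g6 = 0 and 13 give g6 = 1.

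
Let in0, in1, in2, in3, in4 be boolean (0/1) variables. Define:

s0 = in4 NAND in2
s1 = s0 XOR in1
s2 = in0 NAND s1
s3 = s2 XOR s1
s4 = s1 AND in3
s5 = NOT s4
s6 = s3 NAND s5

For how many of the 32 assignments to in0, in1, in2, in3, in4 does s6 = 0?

s6 = s3 NAND s5 must be 0, so both s3 = 1 and s5 = 1.
Enumerating the 32 input combinations, 20 give s6 = 0 and 12 give s6 = 1.

20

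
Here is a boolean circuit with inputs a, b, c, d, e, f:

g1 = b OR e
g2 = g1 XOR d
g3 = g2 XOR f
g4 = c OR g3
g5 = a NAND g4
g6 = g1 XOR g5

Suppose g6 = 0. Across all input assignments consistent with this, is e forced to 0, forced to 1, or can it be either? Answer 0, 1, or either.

Both values of e occur among assignments with g6 = 0:
  e=0: a=0, b=1, c=0, d=0, e=0, f=0
  e=1: a=0, b=0, c=0, d=0, e=1, f=0

either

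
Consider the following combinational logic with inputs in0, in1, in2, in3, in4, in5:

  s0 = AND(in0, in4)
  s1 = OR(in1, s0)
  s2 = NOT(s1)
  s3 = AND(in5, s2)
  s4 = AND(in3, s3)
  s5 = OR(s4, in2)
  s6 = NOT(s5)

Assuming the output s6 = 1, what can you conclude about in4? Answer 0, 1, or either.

either

Both values of in4 occur among assignments with s6 = 1:
  in4=0: in0=0, in1=0, in2=0, in3=0, in4=0, in5=0
  in4=1: in0=0, in1=0, in2=0, in3=0, in4=1, in5=0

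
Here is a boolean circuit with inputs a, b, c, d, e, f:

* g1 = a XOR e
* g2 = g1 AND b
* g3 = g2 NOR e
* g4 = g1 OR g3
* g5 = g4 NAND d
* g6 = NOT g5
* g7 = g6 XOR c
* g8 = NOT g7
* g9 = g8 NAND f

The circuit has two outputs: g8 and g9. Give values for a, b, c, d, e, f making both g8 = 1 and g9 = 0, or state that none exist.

a=1, b=1, c=0, d=0, e=0, f=1

Check with a=1, b=1, c=0, d=0, e=0, f=1:
g1 = a XOR e = 1 XOR 0 = 1
g2 = g1 AND b = 1 AND 1 = 1
g3 = g2 NOR e = 1 NOR 0 = 0
g4 = g1 OR g3 = 1 OR 0 = 1
g5 = g4 NAND d = 1 NAND 0 = 1
g6 = NOT g5 = NOT 1 = 0
g7 = g6 XOR c = 0 XOR 0 = 0
g8 = NOT g7 = NOT 0 = 1
g9 = g8 NAND f = 1 NAND 1 = 0
So g8 = 1 and g9 = 0.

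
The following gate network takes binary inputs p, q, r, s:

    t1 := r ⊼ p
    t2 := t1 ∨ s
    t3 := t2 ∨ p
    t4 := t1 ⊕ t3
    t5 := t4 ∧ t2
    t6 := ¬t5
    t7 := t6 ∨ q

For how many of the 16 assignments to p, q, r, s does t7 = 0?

1

t7 = t6 ∨ q must be 0, so both t6 = 0 and q = 0.
t6 = ¬t5 must be 0, so t5 = 1.
t5 = t4 ∧ t2 must be 1, so both t4 = 1 and t2 = 1.
Enumerating the 16 input combinations, 1 give t7 = 0 and 15 give t7 = 1.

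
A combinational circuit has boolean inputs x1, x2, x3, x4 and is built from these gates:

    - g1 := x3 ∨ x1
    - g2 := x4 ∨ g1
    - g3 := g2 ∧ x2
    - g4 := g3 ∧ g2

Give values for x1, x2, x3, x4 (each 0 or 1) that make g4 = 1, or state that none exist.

x1=0 x2=1 x3=1 x4=0

Check with x1=0 x2=1 x3=1 x4=0:
g1 = x3 ∨ x1 = 1 ∨ 0 = 1
g2 = x4 ∨ g1 = 0 ∨ 1 = 1
g3 = g2 ∧ x2 = 1 ∧ 1 = 1
g4 = g3 ∧ g2 = 1 ∧ 1 = 1
So g4 = 1 as required.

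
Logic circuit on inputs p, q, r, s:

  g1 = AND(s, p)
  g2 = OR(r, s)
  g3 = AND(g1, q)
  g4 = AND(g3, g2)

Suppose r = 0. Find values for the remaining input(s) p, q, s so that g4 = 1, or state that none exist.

p=1, q=1, s=1

Check with r = 0 and p=1, q=1, s=1:
g1 = AND(s, p) = AND(1, 1) = 1
g2 = OR(r, s) = OR(0, 1) = 1
g3 = AND(g1, q) = AND(1, 1) = 1
g4 = AND(g3, g2) = AND(1, 1) = 1
So g4 = 1.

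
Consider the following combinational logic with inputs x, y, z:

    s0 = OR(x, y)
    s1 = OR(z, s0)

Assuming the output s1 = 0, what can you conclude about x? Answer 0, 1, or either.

0

s1 = OR(z, s0) must be 0, so both z = 0 and s0 = 0.
s0 = OR(x, y) must be 0, so both x = 0 and y = 0.
Every assignment with s1 = 0 has x = 0; there are 1 such assignment(s).
  x=0, y=0, z=0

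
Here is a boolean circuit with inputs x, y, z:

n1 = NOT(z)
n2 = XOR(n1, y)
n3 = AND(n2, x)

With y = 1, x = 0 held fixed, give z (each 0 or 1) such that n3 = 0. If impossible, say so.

z=1

n3 = AND(n2, x) must be 0, so at least one of n2, x is 0.
Check with y = 1, x = 0 and z=1:
n1 = NOT(z) = NOT 1 = 0
n2 = XOR(n1, y) = XOR(0, 1) = 1
n3 = AND(n2, x) = AND(1, 0) = 0
So n3 = 0.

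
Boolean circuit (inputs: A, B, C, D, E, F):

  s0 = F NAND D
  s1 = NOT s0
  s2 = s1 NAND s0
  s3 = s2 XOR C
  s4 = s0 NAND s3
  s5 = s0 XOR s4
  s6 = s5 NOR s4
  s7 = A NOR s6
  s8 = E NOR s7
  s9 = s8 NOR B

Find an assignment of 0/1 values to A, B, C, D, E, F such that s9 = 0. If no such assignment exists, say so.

A=1 B=1 C=1 D=1 E=0 F=0

s9 = s8 NOR B must be 0, so at least one of s8, B is 1.
Check with A=1 B=1 C=1 D=1 E=0 F=0:
s0 = F NAND D = 0 NAND 1 = 1
s1 = NOT s0 = NOT 1 = 0
s2 = s1 NAND s0 = 0 NAND 1 = 1
s3 = s2 XOR C = 1 XOR 1 = 0
s4 = s0 NAND s3 = 1 NAND 0 = 1
s5 = s0 XOR s4 = 1 XOR 1 = 0
s6 = s5 NOR s4 = 0 NOR 1 = 0
s7 = A NOR s6 = 1 NOR 0 = 0
s8 = E NOR s7 = 0 NOR 0 = 1
s9 = s8 NOR B = 1 NOR 1 = 0
So s9 = 0 as required.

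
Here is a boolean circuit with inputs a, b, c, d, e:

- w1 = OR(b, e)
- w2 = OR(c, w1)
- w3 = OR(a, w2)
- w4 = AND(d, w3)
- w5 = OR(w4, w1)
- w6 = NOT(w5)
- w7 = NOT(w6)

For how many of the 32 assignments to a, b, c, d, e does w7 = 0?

5

w7 = NOT(w6) must be 0, so w6 = 1.
w6 = NOT(w5) must be 1, so w5 = 0.
w5 = OR(w4, w1) must be 0, so both w4 = 0 and w1 = 0.
Satisfying assignments:
  a=0, b=0, c=0, d=0, e=0
  a=0, b=0, c=0, d=1, e=0
  a=0, b=0, c=1, d=0, e=0
  a=1, b=0, c=0, d=0, e=0
  a=1, b=0, c=1, d=0, e=0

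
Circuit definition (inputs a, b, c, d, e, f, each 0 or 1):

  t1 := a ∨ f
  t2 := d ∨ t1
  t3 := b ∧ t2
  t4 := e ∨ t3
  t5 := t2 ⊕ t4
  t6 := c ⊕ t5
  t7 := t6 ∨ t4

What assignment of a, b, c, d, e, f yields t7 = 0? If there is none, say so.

Check with a=1, b=0, c=1, d=0, e=0, f=1:
t1 = a ∨ f = 1 ∨ 1 = 1
t2 = d ∨ t1 = 0 ∨ 1 = 1
t3 = b ∧ t2 = 0 ∧ 1 = 0
t4 = e ∨ t3 = 0 ∨ 0 = 0
t5 = t2 ⊕ t4 = 1 ⊕ 0 = 1
t6 = c ⊕ t5 = 1 ⊕ 1 = 0
t7 = t6 ∨ t4 = 0 ∨ 0 = 0
So t7 = 0 as required.

a=1, b=0, c=1, d=0, e=0, f=1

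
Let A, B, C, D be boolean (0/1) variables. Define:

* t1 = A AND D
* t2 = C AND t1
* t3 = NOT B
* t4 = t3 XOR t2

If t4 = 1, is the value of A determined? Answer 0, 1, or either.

Both values of A occur among assignments with t4 = 1:
  A=0: A=0, B=0, C=0, D=0
  A=1: A=1, B=0, C=0, D=0

either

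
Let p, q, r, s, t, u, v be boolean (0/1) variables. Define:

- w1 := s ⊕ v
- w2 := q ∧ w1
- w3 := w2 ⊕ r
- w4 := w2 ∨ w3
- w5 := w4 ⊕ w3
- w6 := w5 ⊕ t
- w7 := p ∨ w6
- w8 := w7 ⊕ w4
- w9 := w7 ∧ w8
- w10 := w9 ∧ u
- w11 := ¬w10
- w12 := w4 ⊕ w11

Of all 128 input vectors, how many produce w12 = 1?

w12 = w4 ⊕ w11 must be 1, so w4 and w11 differ.
Enumerating the 128 input combinations, 30 give w12 = 1 and 98 give w12 = 0.

30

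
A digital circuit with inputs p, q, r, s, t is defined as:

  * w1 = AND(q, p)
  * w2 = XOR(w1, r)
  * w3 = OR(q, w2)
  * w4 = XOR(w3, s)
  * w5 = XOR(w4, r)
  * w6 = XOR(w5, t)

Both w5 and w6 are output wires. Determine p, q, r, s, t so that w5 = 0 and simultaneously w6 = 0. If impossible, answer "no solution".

p=1, q=0, r=0, s=0, t=0

Check with p=1, q=0, r=0, s=0, t=0:
w1 = AND(q, p) = AND(0, 1) = 0
w2 = XOR(w1, r) = XOR(0, 0) = 0
w3 = OR(q, w2) = OR(0, 0) = 0
w4 = XOR(w3, s) = XOR(0, 0) = 0
w5 = XOR(w4, r) = XOR(0, 0) = 0
w6 = XOR(w5, t) = XOR(0, 0) = 0
So w5 = 0 and w6 = 0.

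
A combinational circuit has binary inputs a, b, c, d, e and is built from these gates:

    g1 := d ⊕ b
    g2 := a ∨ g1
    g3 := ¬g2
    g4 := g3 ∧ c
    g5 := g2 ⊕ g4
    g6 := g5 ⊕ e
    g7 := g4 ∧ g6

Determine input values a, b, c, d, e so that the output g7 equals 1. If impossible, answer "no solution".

a=0 b=0 c=1 d=0 e=0

g7 = g4 ∧ g6 must be 1, so both g4 = 1 and g6 = 1.
g4 = g3 ∧ c must be 1, so both g3 = 1 and c = 1.
Check with a=0 b=0 c=1 d=0 e=0:
g1 = d ⊕ b = 0 ⊕ 0 = 0
g2 = a ∨ g1 = 0 ∨ 0 = 0
g3 = ¬g2 = ¬0 = 1
g4 = g3 ∧ c = 1 ∧ 1 = 1
g5 = g2 ⊕ g4 = 0 ⊕ 1 = 1
g6 = g5 ⊕ e = 1 ⊕ 0 = 1
g7 = g4 ∧ g6 = 1 ∧ 1 = 1
So g7 = 1 as required.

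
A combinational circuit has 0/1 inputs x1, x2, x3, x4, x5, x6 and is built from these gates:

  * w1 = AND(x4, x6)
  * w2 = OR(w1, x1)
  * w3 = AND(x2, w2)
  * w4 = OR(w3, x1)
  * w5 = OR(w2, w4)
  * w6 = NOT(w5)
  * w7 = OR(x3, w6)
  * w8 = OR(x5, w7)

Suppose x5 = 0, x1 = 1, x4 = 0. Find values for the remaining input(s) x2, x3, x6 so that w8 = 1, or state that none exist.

w8 = OR(x5, w7) must be 1, so at least one of x5, w7 is 1.
Check with x5 = 0, x1 = 1, x4 = 0 and x2=1, x3=1, x6=0:
w1 = AND(x4, x6) = AND(0, 0) = 0
w2 = OR(w1, x1) = OR(0, 1) = 1
w3 = AND(x2, w2) = AND(1, 1) = 1
w4 = OR(w3, x1) = OR(1, 1) = 1
w5 = OR(w2, w4) = OR(1, 1) = 1
w6 = NOT(w5) = NOT 1 = 0
w7 = OR(x3, w6) = OR(1, 0) = 1
w8 = OR(x5, w7) = OR(0, 1) = 1
So w8 = 1.

x2=1 x3=1 x6=0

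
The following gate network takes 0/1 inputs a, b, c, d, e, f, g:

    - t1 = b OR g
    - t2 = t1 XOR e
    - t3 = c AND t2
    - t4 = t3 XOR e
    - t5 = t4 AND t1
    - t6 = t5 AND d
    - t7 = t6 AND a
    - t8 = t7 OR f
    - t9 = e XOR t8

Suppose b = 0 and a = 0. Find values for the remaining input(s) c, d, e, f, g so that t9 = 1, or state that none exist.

t9 = e XOR t8 must be 1, so e and t8 differ.
Check with b = 0 and a = 0 and c=0, d=0, e=0, f=1, g=1:
t1 = b OR g = 0 OR 1 = 1
t2 = t1 XOR e = 1 XOR 0 = 1
t3 = c AND t2 = 0 AND 1 = 0
t4 = t3 XOR e = 0 XOR 0 = 0
t5 = t4 AND t1 = 0 AND 1 = 0
t6 = t5 AND d = 0 AND 0 = 0
t7 = t6 AND a = 0 AND 0 = 0
t8 = t7 OR f = 0 OR 1 = 1
t9 = e XOR t8 = 0 XOR 1 = 1
So t9 = 1.

c=0, d=0, e=0, f=1, g=1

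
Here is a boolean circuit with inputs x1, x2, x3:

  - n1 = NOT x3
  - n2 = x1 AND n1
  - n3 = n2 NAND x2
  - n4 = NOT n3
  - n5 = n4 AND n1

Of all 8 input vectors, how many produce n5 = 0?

7

n5 = n4 AND n1 must be 0, so at least one of n4, n1 is 0.
Enumerating the 8 input combinations, 7 give n5 = 0 and 1 give n5 = 1.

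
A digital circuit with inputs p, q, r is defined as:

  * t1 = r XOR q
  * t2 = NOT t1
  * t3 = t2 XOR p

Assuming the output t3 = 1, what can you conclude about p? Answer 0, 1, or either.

Both values of p occur among assignments with t3 = 1:
  p=0: p=0, q=0, r=0
  p=1: p=1, q=0, r=1

either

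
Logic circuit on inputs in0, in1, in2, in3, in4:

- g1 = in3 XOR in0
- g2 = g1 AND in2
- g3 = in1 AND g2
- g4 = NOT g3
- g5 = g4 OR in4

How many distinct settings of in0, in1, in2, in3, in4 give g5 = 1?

30

g5 = g4 OR in4 must be 1, so at least one of g4, in4 is 1.
Enumerating the 32 input combinations, 30 give g5 = 1 and 2 give g5 = 0.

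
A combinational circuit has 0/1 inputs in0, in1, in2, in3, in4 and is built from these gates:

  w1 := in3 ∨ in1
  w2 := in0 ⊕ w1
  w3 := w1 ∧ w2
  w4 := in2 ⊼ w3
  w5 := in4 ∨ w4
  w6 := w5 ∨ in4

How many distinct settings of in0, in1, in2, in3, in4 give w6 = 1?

29

w6 = w5 ∨ in4 must be 1, so at least one of w5, in4 is 1.
Enumerating the 32 input combinations, 29 give w6 = 1 and 3 give w6 = 0.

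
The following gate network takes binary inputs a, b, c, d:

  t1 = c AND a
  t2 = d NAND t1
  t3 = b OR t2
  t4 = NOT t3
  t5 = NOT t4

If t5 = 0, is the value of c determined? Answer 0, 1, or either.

t5 = NOT t4 must be 0, so t4 = 1.
t4 = NOT t3 must be 1, so t3 = 0.
t3 = b OR t2 must be 0, so both b = 0 and t2 = 0.
Every assignment with t5 = 0 has c = 1; there are 1 such assignment(s).
  a=1, b=0, c=1, d=1

1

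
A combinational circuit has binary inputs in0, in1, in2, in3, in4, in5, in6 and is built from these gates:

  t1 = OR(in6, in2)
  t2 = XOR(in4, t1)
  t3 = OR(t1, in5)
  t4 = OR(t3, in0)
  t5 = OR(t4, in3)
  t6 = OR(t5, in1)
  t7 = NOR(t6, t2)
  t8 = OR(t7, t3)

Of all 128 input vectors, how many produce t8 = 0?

t8 = OR(t7, t3) must be 0, so both t7 = 0 and t3 = 0.
t7 = NOR(t6, t2) must be 0, so at least one of t6, t2 is 1.
Enumerating the 128 input combinations, 15 give t8 = 0 and 113 give t8 = 1.

15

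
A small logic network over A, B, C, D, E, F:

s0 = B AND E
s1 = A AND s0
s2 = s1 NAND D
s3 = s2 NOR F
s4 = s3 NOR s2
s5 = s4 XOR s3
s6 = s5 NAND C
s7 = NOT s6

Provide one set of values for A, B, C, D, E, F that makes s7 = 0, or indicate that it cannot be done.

s7 = NOT s6 must be 0, so s6 = 1.
Check with A=1, B=1, C=0, D=0, E=1, F=1:
s0 = B AND E = 1 AND 1 = 1
s1 = A AND s0 = 1 AND 1 = 1
s2 = s1 NAND D = 1 NAND 0 = 1
s3 = s2 NOR F = 1 NOR 1 = 0
s4 = s3 NOR s2 = 0 NOR 1 = 0
s5 = s4 XOR s3 = 0 XOR 0 = 0
s6 = s5 NAND C = 0 NAND 0 = 1
s7 = NOT s6 = NOT 1 = 0
So s7 = 0 as required.

A=1, B=1, C=0, D=0, E=1, F=1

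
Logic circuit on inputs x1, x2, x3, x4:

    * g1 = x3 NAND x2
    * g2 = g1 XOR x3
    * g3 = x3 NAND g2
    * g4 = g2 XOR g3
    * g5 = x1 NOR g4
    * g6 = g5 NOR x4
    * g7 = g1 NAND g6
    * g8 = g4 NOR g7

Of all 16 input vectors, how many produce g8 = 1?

2

g8 = g4 NOR g7 must be 1, so both g4 = 0 and g7 = 0.
g4 = g2 XOR g3 must be 0, so g2 and g3 are equal.
g7 = g1 NAND g6 must be 0, so both g1 = 1 and g6 = 1.
Satisfying assignments:
  x1=1, x2=0, x3=0, x4=0
  x1=1, x2=1, x3=0, x4=0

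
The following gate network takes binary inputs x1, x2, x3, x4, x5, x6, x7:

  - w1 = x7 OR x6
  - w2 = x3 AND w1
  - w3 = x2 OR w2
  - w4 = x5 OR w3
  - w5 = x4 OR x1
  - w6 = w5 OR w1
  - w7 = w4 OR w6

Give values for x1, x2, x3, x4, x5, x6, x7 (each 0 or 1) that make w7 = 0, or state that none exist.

w7 = w4 OR w6 must be 0, so both w4 = 0 and w6 = 0.
w4 = x5 OR w3 must be 0, so both x5 = 0 and w3 = 0.
w6 = w5 OR w1 must be 0, so both w5 = 0 and w1 = 0.
Check with x1=0, x2=0, x3=0, x4=0, x5=0, x6=0, x7=0:
w1 = x7 OR x6 = 0 OR 0 = 0
w2 = x3 AND w1 = 0 AND 0 = 0
w3 = x2 OR w2 = 0 OR 0 = 0
w4 = x5 OR w3 = 0 OR 0 = 0
w5 = x4 OR x1 = 0 OR 0 = 0
w6 = w5 OR w1 = 0 OR 0 = 0
w7 = w4 OR w6 = 0 OR 0 = 0
So w7 = 0 as required.

x1=0, x2=0, x3=0, x4=0, x5=0, x6=0, x7=0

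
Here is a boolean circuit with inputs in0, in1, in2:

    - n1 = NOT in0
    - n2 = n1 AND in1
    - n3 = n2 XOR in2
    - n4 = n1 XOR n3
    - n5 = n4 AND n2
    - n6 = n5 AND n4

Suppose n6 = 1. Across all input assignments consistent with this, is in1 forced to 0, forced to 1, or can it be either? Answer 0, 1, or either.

n6 = n5 AND n4 must be 1, so both n5 = 1 and n4 = 1.
n5 = n4 AND n2 must be 1, so both n4 = 1 and n2 = 1.
n4 = n1 XOR n3 must be 1, so n1 and n3 differ.
Every assignment with n6 = 1 has in1 = 1; there are 1 such assignment(s).
  in0=0, in1=1, in2=1

1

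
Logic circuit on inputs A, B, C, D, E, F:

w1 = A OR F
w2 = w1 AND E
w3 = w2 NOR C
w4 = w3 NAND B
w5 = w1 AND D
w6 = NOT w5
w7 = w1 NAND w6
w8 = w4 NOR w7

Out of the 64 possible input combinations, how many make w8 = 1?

3

w8 = w4 NOR w7 must be 1, so both w4 = 0 and w7 = 0.
Satisfying assignments:
  A=0, B=1, C=0, D=0, E=0, F=1
  A=1, B=1, C=0, D=0, E=0, F=0
  A=1, B=1, C=0, D=0, E=0, F=1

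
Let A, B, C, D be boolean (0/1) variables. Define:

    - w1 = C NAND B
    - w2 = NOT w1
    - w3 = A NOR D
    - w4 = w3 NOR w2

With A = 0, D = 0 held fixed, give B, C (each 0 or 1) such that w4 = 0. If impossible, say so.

w4 = w3 NOR w2 must be 0, so at least one of w3, w2 is 1.
Check with A = 0, D = 0 and B=1, C=1:
w1 = C NAND B = 1 NAND 1 = 0
w2 = NOT w1 = NOT 0 = 1
w3 = A NOR D = 0 NOR 0 = 1
w4 = w3 NOR w2 = 1 NOR 1 = 0
So w4 = 0.

B=1 C=1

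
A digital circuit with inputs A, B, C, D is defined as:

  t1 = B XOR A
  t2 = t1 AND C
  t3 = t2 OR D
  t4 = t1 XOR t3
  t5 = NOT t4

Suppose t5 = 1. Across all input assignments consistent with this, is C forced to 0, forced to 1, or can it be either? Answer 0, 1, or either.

either

Both values of C occur among assignments with t5 = 1:
  C=0: A=0, B=0, C=0, D=0
  C=1: A=0, B=0, C=1, D=0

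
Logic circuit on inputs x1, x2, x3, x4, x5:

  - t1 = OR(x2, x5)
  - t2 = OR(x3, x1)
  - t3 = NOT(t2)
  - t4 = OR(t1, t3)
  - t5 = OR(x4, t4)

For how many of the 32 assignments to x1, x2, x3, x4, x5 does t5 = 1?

t5 = OR(x4, t4) must be 1, so at least one of x4, t4 is 1.
Enumerating the 32 input combinations, 29 give t5 = 1 and 3 give t5 = 0.

29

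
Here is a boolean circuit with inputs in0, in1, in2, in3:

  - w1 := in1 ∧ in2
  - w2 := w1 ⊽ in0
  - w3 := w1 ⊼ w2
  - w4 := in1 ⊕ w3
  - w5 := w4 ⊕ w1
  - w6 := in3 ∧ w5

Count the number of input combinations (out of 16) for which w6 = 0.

w6 = in3 ∧ w5 must be 0, so at least one of in3, w5 is 0.
Enumerating the 16 input combinations, 10 give w6 = 0 and 6 give w6 = 1.

10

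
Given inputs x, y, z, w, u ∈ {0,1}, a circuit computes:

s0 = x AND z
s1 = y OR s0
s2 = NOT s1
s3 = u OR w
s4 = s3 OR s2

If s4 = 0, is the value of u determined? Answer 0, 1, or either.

s4 = s3 OR s2 must be 0, so both s3 = 0 and s2 = 0.
s3 = u OR w must be 0, so both u = 0 and w = 0.
s2 = NOT s1 must be 0, so s1 = 1.
Every assignment with s4 = 0 has u = 0; there are 5 such assignment(s).

0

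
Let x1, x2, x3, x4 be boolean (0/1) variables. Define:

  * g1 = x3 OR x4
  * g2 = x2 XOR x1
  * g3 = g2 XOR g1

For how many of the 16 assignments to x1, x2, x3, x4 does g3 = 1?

8

g3 = g2 XOR g1 must be 1, so g2 and g1 differ.
Enumerating the 16 input combinations, 8 give g3 = 1 and 8 give g3 = 0.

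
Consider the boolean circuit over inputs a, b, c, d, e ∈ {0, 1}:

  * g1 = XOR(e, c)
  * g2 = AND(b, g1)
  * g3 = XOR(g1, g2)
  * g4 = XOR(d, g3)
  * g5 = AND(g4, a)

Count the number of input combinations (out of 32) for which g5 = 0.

g5 = AND(g4, a) must be 0, so at least one of g4, a is 0.
Enumerating the 32 input combinations, 24 give g5 = 0 and 8 give g5 = 1.

24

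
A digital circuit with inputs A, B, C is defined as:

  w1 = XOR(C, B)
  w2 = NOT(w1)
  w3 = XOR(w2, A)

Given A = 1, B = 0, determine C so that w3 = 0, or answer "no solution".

C=0

Check with A = 1, B = 0 and C=0:
w1 = XOR(C, B) = XOR(0, 0) = 0
w2 = NOT(w1) = NOT 0 = 1
w3 = XOR(w2, A) = XOR(1, 1) = 0
So w3 = 0.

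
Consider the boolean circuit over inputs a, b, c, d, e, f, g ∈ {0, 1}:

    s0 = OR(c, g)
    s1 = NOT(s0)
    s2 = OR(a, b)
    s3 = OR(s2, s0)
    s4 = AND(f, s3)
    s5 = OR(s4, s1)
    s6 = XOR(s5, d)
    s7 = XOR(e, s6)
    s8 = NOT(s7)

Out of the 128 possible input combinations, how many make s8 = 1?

64

s8 = NOT(s7) must be 1, so s7 = 0.
s7 = XOR(e, s6) must be 0, so e and s6 are equal.
Enumerating the 128 input combinations, 64 give s8 = 1 and 64 give s8 = 0.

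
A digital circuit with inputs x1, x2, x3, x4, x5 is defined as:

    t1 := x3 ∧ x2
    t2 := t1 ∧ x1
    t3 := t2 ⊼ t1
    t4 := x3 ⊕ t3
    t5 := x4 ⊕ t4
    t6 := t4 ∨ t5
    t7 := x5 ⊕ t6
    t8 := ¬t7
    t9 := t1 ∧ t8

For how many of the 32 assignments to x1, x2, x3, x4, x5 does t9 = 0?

28

t9 = t1 ∧ t8 must be 0, so at least one of t1, t8 is 0.
Enumerating the 32 input combinations, 28 give t9 = 0 and 4 give t9 = 1.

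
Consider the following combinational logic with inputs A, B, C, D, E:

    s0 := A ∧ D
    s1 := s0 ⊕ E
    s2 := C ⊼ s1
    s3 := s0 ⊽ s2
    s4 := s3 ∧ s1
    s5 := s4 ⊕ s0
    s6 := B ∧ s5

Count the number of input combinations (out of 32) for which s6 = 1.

s6 = B ∧ s5 must be 1, so both B = 1 and s5 = 1.
s5 = s4 ⊕ s0 must be 1, so s4 and s0 differ.
Enumerating the 32 input combinations, 7 give s6 = 1 and 25 give s6 = 0.

7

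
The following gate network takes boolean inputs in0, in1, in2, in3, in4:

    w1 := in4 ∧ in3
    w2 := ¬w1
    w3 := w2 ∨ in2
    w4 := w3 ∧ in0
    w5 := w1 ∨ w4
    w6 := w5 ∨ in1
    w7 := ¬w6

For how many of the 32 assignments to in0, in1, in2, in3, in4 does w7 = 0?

w7 = ¬w6 must be 0, so w6 = 1.
w6 = w5 ∨ in1 must be 1, so at least one of w5, in1 is 1.
Enumerating the 32 input combinations, 26 give w7 = 0 and 6 give w7 = 1.

26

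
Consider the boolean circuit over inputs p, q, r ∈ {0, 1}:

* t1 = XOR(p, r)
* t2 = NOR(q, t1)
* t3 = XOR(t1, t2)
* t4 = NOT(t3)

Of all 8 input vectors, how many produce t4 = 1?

t4 = NOT(t3) must be 1, so t3 = 0.
t3 = XOR(t1, t2) must be 0, so t1 and t2 are equal.
Enumerating the 8 input combinations, 2 give t4 = 1 and 6 give t4 = 0.

2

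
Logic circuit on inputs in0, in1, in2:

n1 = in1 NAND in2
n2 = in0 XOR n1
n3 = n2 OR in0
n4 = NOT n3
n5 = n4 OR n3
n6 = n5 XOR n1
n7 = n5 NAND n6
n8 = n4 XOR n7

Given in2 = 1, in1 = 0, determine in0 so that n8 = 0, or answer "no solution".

no solution exists

With in2 = 1, in1 = 0 fixed, none of the 2 settings of in0 give n8 = 0.
For example, with in0=0:
n1 = in1 NAND in2 = 0 NAND 1 = 1
n2 = in0 XOR n1 = 0 XOR 1 = 1
n3 = n2 OR in0 = 1 OR 0 = 1
n4 = NOT n3 = NOT 1 = 0
n5 = n4 OR n3 = 0 OR 1 = 1
n6 = n5 XOR n1 = 1 XOR 1 = 0
n7 = n5 NAND n6 = 1 NAND 0 = 1
n8 = n4 XOR n7 = 0 XOR 1 = 1
giving n8 = 1 ≠ 0.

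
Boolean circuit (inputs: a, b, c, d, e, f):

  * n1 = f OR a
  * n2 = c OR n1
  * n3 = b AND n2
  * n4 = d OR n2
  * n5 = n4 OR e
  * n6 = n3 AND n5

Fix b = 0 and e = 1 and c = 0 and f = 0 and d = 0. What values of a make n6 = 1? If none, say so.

no solution exists

With b = 0 and e = 1 and c = 0 and f = 0 and d = 0 fixed, none of the 2 settings of a give n6 = 1.
For example, with a=0:
n1 = f OR a = 0 OR 0 = 0
n2 = c OR n1 = 0 OR 0 = 0
n3 = b AND n2 = 0 AND 0 = 0
n4 = d OR n2 = 0 OR 0 = 0
n5 = n4 OR e = 0 OR 1 = 1
n6 = n3 AND n5 = 0 AND 1 = 0
giving n6 = 0 ≠ 1.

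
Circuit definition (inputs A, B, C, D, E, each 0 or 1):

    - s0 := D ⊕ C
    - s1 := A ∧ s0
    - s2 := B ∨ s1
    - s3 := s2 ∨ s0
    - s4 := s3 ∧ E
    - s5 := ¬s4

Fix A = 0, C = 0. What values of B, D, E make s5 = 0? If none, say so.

B=0, D=1, E=1

s5 = ¬s4 must be 0, so s4 = 1.
s4 = s3 ∧ E must be 1, so both s3 = 1 and E = 1.
Check with A = 0, C = 0 and B=0, D=1, E=1:
s0 = D ⊕ C = 1 ⊕ 0 = 1
s1 = A ∧ s0 = 0 ∧ 1 = 0
s2 = B ∨ s1 = 0 ∨ 0 = 0
s3 = s2 ∨ s0 = 0 ∨ 1 = 1
s4 = s3 ∧ E = 1 ∧ 1 = 1
s5 = ¬s4 = ¬1 = 0
So s5 = 0.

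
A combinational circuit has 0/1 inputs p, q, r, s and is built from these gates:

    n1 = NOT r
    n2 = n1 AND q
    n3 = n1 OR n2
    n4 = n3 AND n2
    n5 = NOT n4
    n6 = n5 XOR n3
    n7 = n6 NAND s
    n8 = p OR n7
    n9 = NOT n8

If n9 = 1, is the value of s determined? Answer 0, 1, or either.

1

n9 = NOT n8 must be 1, so n8 = 0.
Every assignment with n9 = 1 has s = 1; there are 3 such assignment(s).
  p=0, q=0, r=1, s=1
  p=0, q=1, r=0, s=1
  p=0, q=1, r=1, s=1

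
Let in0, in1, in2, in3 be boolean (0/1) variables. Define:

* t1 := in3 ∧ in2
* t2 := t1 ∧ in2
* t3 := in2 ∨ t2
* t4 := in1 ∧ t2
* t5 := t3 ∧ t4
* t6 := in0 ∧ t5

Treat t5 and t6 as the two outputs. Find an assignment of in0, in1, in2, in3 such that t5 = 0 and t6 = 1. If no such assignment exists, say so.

no solution exists

Across all 16 input combinations, none give both t5 = 0 and t6 = 1.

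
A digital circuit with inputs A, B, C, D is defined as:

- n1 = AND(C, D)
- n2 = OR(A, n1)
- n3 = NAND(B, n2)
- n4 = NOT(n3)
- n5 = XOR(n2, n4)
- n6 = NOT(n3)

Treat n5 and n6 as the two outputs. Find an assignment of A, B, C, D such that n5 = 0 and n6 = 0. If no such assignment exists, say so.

Check with A=0 B=0 C=0 D=1:
n1 = AND(C, D) = AND(0, 1) = 0
n2 = OR(A, n1) = OR(0, 0) = 0
n3 = NAND(B, n2) = NAND(0, 0) = 1
n4 = NOT(n3) = NOT 1 = 0
n5 = XOR(n2, n4) = XOR(0, 0) = 0
n6 = NOT(n3) = NOT 1 = 0
So n5 = 0 and n6 = 0.

A=0 B=0 C=0 D=1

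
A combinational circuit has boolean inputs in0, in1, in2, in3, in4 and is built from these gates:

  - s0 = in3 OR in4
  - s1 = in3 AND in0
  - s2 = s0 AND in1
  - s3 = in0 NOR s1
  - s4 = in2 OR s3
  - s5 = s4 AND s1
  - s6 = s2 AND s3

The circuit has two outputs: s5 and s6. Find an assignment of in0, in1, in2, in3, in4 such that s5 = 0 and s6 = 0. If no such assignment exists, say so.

Check with in0=1, in1=1, in2=0, in3=1, in4=1:
s0 = in3 OR in4 = 1 OR 1 = 1
s1 = in3 AND in0 = 1 AND 1 = 1
s2 = s0 AND in1 = 1 AND 1 = 1
s3 = in0 NOR s1 = 1 NOR 1 = 0
s4 = in2 OR s3 = 0 OR 0 = 0
s5 = s4 AND s1 = 0 AND 1 = 0
s6 = s2 AND s3 = 1 AND 0 = 0
So s5 = 0 and s6 = 0.

in0=1, in1=1, in2=0, in3=1, in4=1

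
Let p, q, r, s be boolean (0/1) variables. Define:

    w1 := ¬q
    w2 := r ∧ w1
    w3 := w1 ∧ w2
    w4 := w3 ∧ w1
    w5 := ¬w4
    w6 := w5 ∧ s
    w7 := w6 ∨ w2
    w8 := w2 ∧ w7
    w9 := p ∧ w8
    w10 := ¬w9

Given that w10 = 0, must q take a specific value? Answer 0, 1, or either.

w10 = ¬w9 must be 0, so w9 = 1.
w9 = p ∧ w8 must be 1, so both p = 1 and w8 = 1.
Every assignment with w10 = 0 has q = 0; there are 2 such assignment(s).
  p=1, q=0, r=1, s=0
  p=1, q=0, r=1, s=1

0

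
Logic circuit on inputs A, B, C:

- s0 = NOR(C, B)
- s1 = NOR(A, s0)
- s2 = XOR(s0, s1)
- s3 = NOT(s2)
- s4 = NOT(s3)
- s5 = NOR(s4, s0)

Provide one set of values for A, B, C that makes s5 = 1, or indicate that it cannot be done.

s5 = NOR(s4, s0) must be 1, so both s4 = 0 and s0 = 0.
Check with A=1, B=0, C=1:
s0 = NOR(C, B) = NOR(1, 0) = 0
s1 = NOR(A, s0) = NOR(1, 0) = 0
s2 = XOR(s0, s1) = XOR(0, 0) = 0
s3 = NOT(s2) = NOT 0 = 1
s4 = NOT(s3) = NOT 1 = 0
s5 = NOR(s4, s0) = NOR(0, 0) = 1
So s5 = 1 as required.

A=1, B=0, C=1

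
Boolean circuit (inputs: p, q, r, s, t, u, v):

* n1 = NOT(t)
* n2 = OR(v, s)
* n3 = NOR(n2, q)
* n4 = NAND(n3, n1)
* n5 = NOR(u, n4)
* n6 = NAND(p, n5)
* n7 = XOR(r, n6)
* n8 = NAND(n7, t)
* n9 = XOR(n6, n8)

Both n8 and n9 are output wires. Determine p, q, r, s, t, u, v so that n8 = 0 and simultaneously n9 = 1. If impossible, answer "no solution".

p=1, q=0, r=0, s=1, t=1, u=1, v=1

Check with p=1, q=0, r=0, s=1, t=1, u=1, v=1:
n1 = NOT(t) = NOT 1 = 0
n2 = OR(v, s) = OR(1, 1) = 1
n3 = NOR(n2, q) = NOR(1, 0) = 0
n4 = NAND(n3, n1) = NAND(0, 0) = 1
n5 = NOR(u, n4) = NOR(1, 1) = 0
n6 = NAND(p, n5) = NAND(1, 0) = 1
n7 = XOR(r, n6) = XOR(0, 1) = 1
n8 = NAND(n7, t) = NAND(1, 1) = 0
n9 = XOR(n6, n8) = XOR(1, 0) = 1
So n8 = 0 and n9 = 1.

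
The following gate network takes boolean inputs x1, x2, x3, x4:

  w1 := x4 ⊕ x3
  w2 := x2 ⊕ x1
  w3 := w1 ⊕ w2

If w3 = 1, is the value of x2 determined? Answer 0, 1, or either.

either

Both values of x2 occur among assignments with w3 = 1:
  x2=0: x1=0, x2=0, x3=0, x4=1
  x2=1: x1=0, x2=1, x3=0, x4=0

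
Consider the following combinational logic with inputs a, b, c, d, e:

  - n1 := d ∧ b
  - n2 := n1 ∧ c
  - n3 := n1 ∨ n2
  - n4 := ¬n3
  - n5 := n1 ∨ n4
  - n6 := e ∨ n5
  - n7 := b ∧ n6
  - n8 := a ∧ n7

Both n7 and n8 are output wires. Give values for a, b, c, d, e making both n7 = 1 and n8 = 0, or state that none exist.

Check with a=0 b=1 c=0 d=0 e=1:
n1 = d ∧ b = 0 ∧ 1 = 0
n2 = n1 ∧ c = 0 ∧ 0 = 0
n3 = n1 ∨ n2 = 0 ∨ 0 = 0
n4 = ¬n3 = ¬0 = 1
n5 = n1 ∨ n4 = 0 ∨ 1 = 1
n6 = e ∨ n5 = 1 ∨ 1 = 1
n7 = b ∧ n6 = 1 ∧ 1 = 1
n8 = a ∧ n7 = 0 ∧ 1 = 0
So n7 = 1 and n8 = 0.

a=0 b=1 c=0 d=0 e=1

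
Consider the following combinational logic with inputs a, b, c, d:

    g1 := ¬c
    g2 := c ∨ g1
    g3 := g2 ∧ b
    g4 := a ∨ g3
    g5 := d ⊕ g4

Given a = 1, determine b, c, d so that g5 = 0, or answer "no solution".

Check with a = 1 and b=1, c=1, d=1:
g1 = ¬c = ¬1 = 0
g2 = c ∨ g1 = 1 ∨ 0 = 1
g3 = g2 ∧ b = 1 ∧ 1 = 1
g4 = a ∨ g3 = 1 ∨ 1 = 1
g5 = d ⊕ g4 = 1 ⊕ 1 = 0
So g5 = 0.

b=1 c=1 d=1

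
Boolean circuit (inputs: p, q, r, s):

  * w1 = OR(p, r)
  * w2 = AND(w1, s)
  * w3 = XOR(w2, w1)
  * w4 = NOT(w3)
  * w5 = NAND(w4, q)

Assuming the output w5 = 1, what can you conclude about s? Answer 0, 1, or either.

Both values of s occur among assignments with w5 = 1:
  s=0: p=0, q=0, r=0, s=0
  s=1: p=0, q=0, r=0, s=1

either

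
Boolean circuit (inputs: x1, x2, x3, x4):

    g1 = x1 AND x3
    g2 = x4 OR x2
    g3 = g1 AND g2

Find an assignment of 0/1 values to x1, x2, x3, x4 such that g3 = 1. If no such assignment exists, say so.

x1=1 x2=1 x3=1 x4=0

g3 = g1 AND g2 must be 1, so both g1 = 1 and g2 = 1.
Check with x1=1 x2=1 x3=1 x4=0:
g1 = x1 AND x3 = 1 AND 1 = 1
g2 = x4 OR x2 = 0 OR 1 = 1
g3 = g1 AND g2 = 1 AND 1 = 1
So g3 = 1 as required.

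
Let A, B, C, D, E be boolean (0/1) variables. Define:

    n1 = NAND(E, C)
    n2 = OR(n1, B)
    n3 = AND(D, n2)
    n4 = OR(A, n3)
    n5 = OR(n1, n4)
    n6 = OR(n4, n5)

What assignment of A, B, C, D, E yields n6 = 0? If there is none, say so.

n6 = OR(n4, n5) must be 0, so both n4 = 0 and n5 = 0.
Check with A=0, B=0, C=1, D=0, E=1:
n1 = NAND(E, C) = NAND(1, 1) = 0
n2 = OR(n1, B) = OR(0, 0) = 0
n3 = AND(D, n2) = AND(0, 0) = 0
n4 = OR(A, n3) = OR(0, 0) = 0
n5 = OR(n1, n4) = OR(0, 0) = 0
n6 = OR(n4, n5) = OR(0, 0) = 0
So n6 = 0 as required.

A=0, B=0, C=1, D=0, E=1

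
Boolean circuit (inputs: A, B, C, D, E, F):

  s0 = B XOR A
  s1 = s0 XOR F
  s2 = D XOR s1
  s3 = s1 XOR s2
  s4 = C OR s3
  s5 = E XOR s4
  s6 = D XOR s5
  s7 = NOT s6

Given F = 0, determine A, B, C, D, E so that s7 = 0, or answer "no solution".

A=0, B=1, C=0, D=0, E=1

s7 = NOT s6 must be 0, so s6 = 1.
Check with F = 0 and A=0, B=1, C=0, D=0, E=1:
s0 = B XOR A = 1 XOR 0 = 1
s1 = s0 XOR F = 1 XOR 0 = 1
s2 = D XOR s1 = 0 XOR 1 = 1
s3 = s1 XOR s2 = 1 XOR 1 = 0
s4 = C OR s3 = 0 OR 0 = 0
s5 = E XOR s4 = 1 XOR 0 = 1
s6 = D XOR s5 = 0 XOR 1 = 1
s7 = NOT s6 = NOT 1 = 0
So s7 = 0.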